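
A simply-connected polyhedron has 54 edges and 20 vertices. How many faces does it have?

Here V − E + F = 2.
F = 2 − V + E = 2 − 20 + 54 = 36.

36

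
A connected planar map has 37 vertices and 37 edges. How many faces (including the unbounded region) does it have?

Euler's formula for a connected plane graph: V − E + F = 2, so F = 2 − 37 + 37 = 2.

2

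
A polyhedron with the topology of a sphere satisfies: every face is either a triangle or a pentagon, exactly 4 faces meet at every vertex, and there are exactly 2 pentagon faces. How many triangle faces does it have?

Let x be the number of triangles; then F = 2 + x.
Edge–face incidences: 2E = 5·2 + 3·x = 10 + 3x.
Every vertex has degree 4, so 4V = 2E.
Euler: V − E + F = 2 ⇒ (2E)/4 − E + (2 + x) = 2.
Multiply by 8: 2·(2E) − 4·(2E) + 8·(2 + x) = 16, i.e. 16 + 8x − 2·(10 + 3x) = 16.
Collecting terms: 2x − 4 = 16, so 2x = 20, so x = 10.
Then 2E = 10 + 3·10 = 40, so E = 20, V = 2E/4 = 10, F = 2 + 10 = 12.

10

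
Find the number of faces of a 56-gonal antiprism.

114

An antiprism on an n-gon has two n-gon caps and 2n triangles: V = 2·56 = 112, E = 4·56 = 224, F = 2·56 + 2 = 114.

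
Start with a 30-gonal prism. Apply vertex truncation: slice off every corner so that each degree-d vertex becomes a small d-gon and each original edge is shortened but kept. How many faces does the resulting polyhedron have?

92

The base solid has V = 60, E = 90, F = 32.
Truncation replaces each original edge-end by a new vertex, so V′ = 2E = 180.
Each original edge survives, and each old vertex of degree d contributes d new edges; summing degrees gives Σd = 2E, so E′ = E + 2E = 3E = 270.
Each original face survives and each original vertex becomes one new face: F′ = F + V = 92.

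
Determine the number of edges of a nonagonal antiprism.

36

An antiprism on an n-gon has two n-gon caps and 2n triangles: V = 2·9 = 18, E = 4·9 = 36, F = 2·9 + 2 = 20.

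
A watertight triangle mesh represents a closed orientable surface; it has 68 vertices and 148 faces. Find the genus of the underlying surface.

Every face is a triangle, so 2E = 3·148 = 444, giving E = 222.
χ = V − E + F = 68 − 222 + 148 = -6.
For a closed orientable surface χ = 2 − 2g, so g = (2 − (-6))/2 = 4.

4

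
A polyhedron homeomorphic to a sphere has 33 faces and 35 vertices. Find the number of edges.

Here V − E + F = 2.
E = V + F − (2) = 35 + 33 − (2) = 66.

66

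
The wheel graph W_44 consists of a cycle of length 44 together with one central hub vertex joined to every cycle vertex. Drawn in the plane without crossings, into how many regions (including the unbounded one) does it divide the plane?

W_44 has V = 44 + 1 = 45 vertices and E = 2·44 = 88 edges.
By Euler's formula F = 2 − V + E = 2 − 45 + 88 = 45.

45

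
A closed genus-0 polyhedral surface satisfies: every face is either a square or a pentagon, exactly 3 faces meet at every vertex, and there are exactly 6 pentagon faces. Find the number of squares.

Let x be the number of squares; then F = 6 + x.
Edge–face incidences: 2E = 5·6 + 4·x = 30 + 4x.
Every vertex has degree 3, so 3V = 2E.
Euler: V − E + F = 2 ⇒ (2E)/3 − E + (6 + x) = 2.
Multiply by 6: 2·(2E) − 3·(2E) + 6·(6 + x) = 12, i.e. 36 + 6x − (30 + 4x) = 12.
Collecting terms: 2x + 6 = 12, so 2x = 6, so x = 3.
Then 2E = 30 + 4·3 = 42, so E = 21, V = 2E/3 = 14, F = 6 + 3 = 9.

3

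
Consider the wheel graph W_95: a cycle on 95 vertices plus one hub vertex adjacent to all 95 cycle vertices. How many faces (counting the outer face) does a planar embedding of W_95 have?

W_95 has V = 95 + 1 = 96 vertices and E = 2·95 = 190 edges.
By Euler's formula F = 2 − V + E = 2 − 96 + 190 = 96.

96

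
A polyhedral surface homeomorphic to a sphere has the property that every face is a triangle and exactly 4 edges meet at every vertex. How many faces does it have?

8

Each face has 3 edges and each edge borders two faces, so 2E = 3F.
Each vertex has degree 4, so 4V = 2E and hence V = 3F/4.
Euler: V − E + F = 2 ⇒ (3F/4) − (3F/2) + F = 2.
Multiply by 8: (6 − 12 + 8)F = 16, i.e. 2F = 16.
So F = 8, E = 3·8/2 = 12, V = 3·8/4 = 6.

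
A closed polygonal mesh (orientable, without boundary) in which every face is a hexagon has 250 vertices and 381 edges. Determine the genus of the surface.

3

Every face is a hexagon and each edge borders two faces, so 6F = 2·381, giving F = 127.
χ = V − E + F = 250 − 381 + 127 = -4.
For a closed orientable surface χ = 2 − 2g, so g = (2 − (-4))/2 = 3.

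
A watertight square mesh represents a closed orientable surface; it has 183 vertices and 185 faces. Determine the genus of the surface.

2

Every face is a square, so 2E = 4·185 = 740, giving E = 370.
χ = V − E + F = 183 − 370 + 185 = -2.
For a closed orientable surface χ = 2 − 2g, so g = (2 − (-2))/2 = 2.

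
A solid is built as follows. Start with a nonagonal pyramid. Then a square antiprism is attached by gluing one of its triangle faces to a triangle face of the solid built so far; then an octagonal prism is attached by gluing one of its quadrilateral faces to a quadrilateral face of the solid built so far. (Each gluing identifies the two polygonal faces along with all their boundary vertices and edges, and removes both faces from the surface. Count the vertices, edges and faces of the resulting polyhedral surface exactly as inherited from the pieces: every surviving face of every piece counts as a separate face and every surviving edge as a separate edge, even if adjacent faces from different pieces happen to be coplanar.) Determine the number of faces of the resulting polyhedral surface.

A nonagonal pyramid: V=10, E=18, F=10.
Attach a square antiprism (V=8, E=16, F=10) along a 3-gon: merge 3 vertices and 3 edges, delete both glued faces → V=15, E=31, F=18.
Attach an octagonal prism (V=16, E=24, F=10) along a 4-gon: merge 4 vertices and 4 edges, delete both glued faces → V=27, E=51, F=26.
Check: V − E + F = 27 − 51 + 26 = 2.

26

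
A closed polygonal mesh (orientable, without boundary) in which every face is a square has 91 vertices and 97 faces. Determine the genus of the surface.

4

Every face is a square, so 2E = 4·97 = 388, giving E = 194.
χ = V − E + F = 91 − 194 + 97 = -6.
For a closed orientable surface χ = 2 − 2g, so g = (2 − (-6))/2 = 4.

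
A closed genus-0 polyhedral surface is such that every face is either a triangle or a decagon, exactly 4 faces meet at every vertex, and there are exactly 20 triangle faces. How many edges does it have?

40

Let x be the number of decagons; then F = 20 + x.
Edge–face incidences: 2E = 3·20 + 10·x = 60 + 10x.
Every vertex has degree 4, so 4V = 2E.
Euler: V − E + F = 2 ⇒ (2E)/4 − E + (20 + x) = 2.
Multiply by 8: 2·(2E) − 4·(2E) + 8·(20 + x) = 16, i.e. 160 + 8x − 2·(60 + 10x) = 16.
Collecting terms: −12x + 40 = 16, so −12x = −24, so x = 2.
Then 2E = 60 + 10·2 = 80, so E = 40, V = 2E/4 = 20, F = 20 + 2 = 22.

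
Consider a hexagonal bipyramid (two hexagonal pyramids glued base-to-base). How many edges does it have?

18

A bipyramid over an n-gon has 2n triangular faces and n + 2 vertices: V = 6 + 2 = 8, E = 3·6 = 18, F = 2·6 = 12.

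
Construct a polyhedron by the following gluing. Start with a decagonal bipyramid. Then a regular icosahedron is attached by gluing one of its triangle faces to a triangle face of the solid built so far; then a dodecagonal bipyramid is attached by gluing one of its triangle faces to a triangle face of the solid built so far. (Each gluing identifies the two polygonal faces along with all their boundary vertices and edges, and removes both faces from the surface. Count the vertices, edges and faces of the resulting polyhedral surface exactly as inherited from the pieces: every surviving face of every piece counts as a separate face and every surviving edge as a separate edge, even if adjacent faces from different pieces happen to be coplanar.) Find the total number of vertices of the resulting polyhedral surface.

32

A decagonal bipyramid: V=12, E=30, F=20.
Attach a regular icosahedron (V=12, E=30, F=20) along a 3-gon: merge 3 vertices and 3 edges, delete both glued faces → V=21, E=57, F=38.
Attach a dodecagonal bipyramid (V=14, E=36, F=24) along a 3-gon: merge 3 vertices and 3 edges, delete both glued faces → V=32, E=90, F=60.
Check: V − E + F = 32 − 90 + 60 = 2.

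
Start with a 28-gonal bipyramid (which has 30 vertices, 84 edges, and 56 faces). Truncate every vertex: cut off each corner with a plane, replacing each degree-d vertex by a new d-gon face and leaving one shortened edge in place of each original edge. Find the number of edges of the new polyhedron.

Truncation replaces each original edge-end by a new vertex, so V′ = 2E = 168.
Each original edge survives, and each old vertex of degree d contributes d new edges; summing degrees gives Σd = 2E, so E′ = E + 2E = 3E = 252.
Each original face survives and each original vertex becomes one new face: F′ = F + V = 86.

252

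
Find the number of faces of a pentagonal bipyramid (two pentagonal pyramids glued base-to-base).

A bipyramid over an n-gon has 2n triangular faces and n + 2 vertices: V = 5 + 2 = 7, E = 3·5 = 15, F = 2·5 = 10.

10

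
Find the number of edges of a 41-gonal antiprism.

An antiprism on an n-gon has two n-gon caps and 2n triangles: V = 2·41 = 82, E = 4·41 = 164, F = 2·41 + 2 = 84.
Check: V − E + F = 82 − 164 + 84 = 2.

164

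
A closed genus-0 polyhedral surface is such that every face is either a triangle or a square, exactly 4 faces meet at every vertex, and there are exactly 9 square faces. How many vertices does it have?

Let x be the number of triangles; then F = 9 + x.
Edge–face incidences: 2E = 4·9 + 3·x = 36 + 3x.
Every vertex has degree 4, so 4V = 2E.
Euler: V − E + F = 2 ⇒ (2E)/4 − E + (9 + x) = 2.
Multiply by 8: 2·(2E) − 4·(2E) + 8·(9 + x) = 16, i.e. 72 + 8x − 2·(36 + 3x) = 16.
Collecting terms: 2x = 16, so x = 8.
Then 2E = 36 + 3·8 = 60, so E = 30, V = 2E/4 = 15, F = 9 + 8 = 17.

15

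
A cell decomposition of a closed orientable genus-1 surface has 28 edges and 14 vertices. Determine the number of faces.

14

For a closed orientable surface of genus 1, χ = 2 − 2·1 = 0.
F = 0 − V + E = 0 − 14 + 28 = 14.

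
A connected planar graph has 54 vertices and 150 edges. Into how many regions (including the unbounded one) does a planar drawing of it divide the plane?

Euler's formula for a connected plane graph: V − E + F = 2, so F = 2 − 54 + 150 = 98.

98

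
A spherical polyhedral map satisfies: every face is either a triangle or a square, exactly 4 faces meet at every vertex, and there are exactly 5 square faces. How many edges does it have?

Let x be the number of triangles; then F = 5 + x.
Edge–face incidences: 2E = 4·5 + 3·x = 20 + 3x.
Every vertex has degree 4, so 4V = 2E.
Euler: V − E + F = 2 ⇒ (2E)/4 − E + (5 + x) = 2.
Multiply by 8: 2·(2E) − 4·(2E) + 8·(5 + x) = 16, i.e. 40 + 8x − 2·(20 + 3x) = 16.
Collecting terms: 2x = 16, so x = 8.
Then 2E = 20 + 3·8 = 44, so E = 22, V = 2E/4 = 11, F = 5 + 8 = 13.

22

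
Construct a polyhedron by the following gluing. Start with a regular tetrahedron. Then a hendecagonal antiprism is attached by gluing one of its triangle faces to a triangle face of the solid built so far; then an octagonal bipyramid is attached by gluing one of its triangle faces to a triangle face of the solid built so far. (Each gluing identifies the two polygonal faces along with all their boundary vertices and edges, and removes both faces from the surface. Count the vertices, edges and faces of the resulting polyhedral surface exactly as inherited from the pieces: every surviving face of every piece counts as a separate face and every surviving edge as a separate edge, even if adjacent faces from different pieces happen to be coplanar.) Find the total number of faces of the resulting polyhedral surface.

A regular tetrahedron: V=4, E=6, F=4.
Attach a hendecagonal antiprism (V=22, E=44, F=24) along a 3-gon: merge 3 vertices and 3 edges, delete both glued faces → V=23, E=47, F=26.
Attach an octagonal bipyramid (V=10, E=24, F=16) along a 3-gon: merge 3 vertices and 3 edges, delete both glued faces → V=30, E=68, F=40.
Check: V − E + F = 30 − 68 + 40 = 2.

40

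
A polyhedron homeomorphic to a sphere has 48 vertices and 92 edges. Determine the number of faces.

46

Here V − E + F = 2.
F = 2 − V + E = 2 − 48 + 92 = 46.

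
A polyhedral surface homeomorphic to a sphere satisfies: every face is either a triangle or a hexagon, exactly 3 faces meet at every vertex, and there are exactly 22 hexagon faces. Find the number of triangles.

4

Let x be the number of triangles; then F = 22 + x.
Edge–face incidences: 2E = 6·22 + 3·x = 132 + 3x.
Every vertex has degree 3, so 3V = 2E.
Euler: V − E + F = 2 ⇒ (2E)/3 − E + (22 + x) = 2.
Multiply by 6: 2·(2E) − 3·(2E) + 6·(22 + x) = 12, i.e. 132 + 6x − (132 + 3x) = 12.
Collecting terms: 3x = 12, so x = 4.
Then 2E = 132 + 3·4 = 144, so E = 72, V = 2E/3 = 48, F = 22 + 4 = 26.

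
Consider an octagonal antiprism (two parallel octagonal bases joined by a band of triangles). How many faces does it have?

18

An antiprism on an n-gon has two n-gon caps and 2n triangles: V = 2·8 = 16, E = 4·8 = 32, F = 2·8 + 2 = 18.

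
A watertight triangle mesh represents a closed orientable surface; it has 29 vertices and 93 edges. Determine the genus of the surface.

2

Every face is a triangle and each edge borders two faces, so 3F = 2·93, giving F = 62.
χ = V − E + F = 29 − 93 + 62 = -2.
For a closed orientable surface χ = 2 − 2g, so g = (2 − (-2))/2 = 2.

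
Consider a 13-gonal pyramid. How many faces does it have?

A pyramid on an n-gon base has one n-gon and n triangles: V = 13 + 1 = 14, E = 2·13 = 26, F = 13 + 1 = 14.

14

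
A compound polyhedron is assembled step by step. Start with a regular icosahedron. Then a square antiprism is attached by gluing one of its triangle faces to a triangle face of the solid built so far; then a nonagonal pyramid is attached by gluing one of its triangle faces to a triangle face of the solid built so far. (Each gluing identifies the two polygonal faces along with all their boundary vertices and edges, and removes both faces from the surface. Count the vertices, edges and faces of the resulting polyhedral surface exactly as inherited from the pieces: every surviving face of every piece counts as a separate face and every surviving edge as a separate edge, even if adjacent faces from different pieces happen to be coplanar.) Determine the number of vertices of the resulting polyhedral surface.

24

A regular icosahedron: V=12, E=30, F=20.
Attach a square antiprism (V=8, E=16, F=10) along a 3-gon: merge 3 vertices and 3 edges, delete both glued faces → V=17, E=43, F=28.
Attach a nonagonal pyramid (V=10, E=18, F=10) along a 3-gon: merge 3 vertices and 3 edges, delete both glued faces → V=24, E=58, F=36.
Check: V − E + F = 24 − 58 + 36 = 2.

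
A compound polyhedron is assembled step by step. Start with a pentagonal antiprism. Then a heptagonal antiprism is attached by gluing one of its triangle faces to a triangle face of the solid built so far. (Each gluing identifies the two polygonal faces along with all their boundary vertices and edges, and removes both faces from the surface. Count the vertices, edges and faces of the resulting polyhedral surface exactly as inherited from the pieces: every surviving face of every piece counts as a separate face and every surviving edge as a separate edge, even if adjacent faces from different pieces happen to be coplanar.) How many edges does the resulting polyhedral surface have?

A pentagonal antiprism: V=10, E=20, F=12.
Attach a heptagonal antiprism (V=14, E=28, F=16) along a 3-gon: merge 3 vertices and 3 edges, delete both glued faces → V=21, E=45, F=26.
Check: V − E + F = 21 − 45 + 26 = 2.

45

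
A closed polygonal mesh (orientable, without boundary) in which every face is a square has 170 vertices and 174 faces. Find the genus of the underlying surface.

Every face is a square, so 2E = 4·174 = 696, giving E = 348.
χ = V − E + F = 170 − 348 + 174 = -4.
For a closed orientable surface χ = 2 − 2g, so g = (2 − (-4))/2 = 3.

3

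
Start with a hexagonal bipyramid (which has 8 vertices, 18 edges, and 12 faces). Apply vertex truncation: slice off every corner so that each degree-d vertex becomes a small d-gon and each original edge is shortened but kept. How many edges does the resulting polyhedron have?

54

Truncation replaces each original edge-end by a new vertex, so V′ = 2E = 36.
Each original edge survives, and each old vertex of degree d contributes d new edges; summing degrees gives Σd = 2E, so E′ = E + 2E = 3E = 54.
Each original face survives and each original vertex becomes one new face: F′ = F + V = 20.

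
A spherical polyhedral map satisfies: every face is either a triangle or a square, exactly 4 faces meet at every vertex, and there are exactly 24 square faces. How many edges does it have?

Let x be the number of triangles; then F = 24 + x.
Edge–face incidences: 2E = 4·24 + 3·x = 96 + 3x.
Every vertex has degree 4, so 4V = 2E.
Euler: V − E + F = 2 ⇒ (2E)/4 − E + (24 + x) = 2.
Multiply by 8: 2·(2E) − 4·(2E) + 8·(24 + x) = 16, i.e. 192 + 8x − 2·(96 + 3x) = 16.
Collecting terms: 2x = 16, so x = 8.
Then 2E = 96 + 3·8 = 120, so E = 60, V = 2E/4 = 30, F = 24 + 8 = 32.

60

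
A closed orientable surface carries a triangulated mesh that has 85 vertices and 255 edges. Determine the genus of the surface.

Every face is a triangle and each edge borders two faces, so 3F = 2·255, giving F = 170.
χ = V − E + F = 85 − 255 + 170 = 0.
For a closed orientable surface χ = 2 − 2g, so g = (2 − (0))/2 = 1.

1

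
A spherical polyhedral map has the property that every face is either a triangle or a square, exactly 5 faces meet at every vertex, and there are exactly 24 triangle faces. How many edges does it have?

Let x be the number of squares; then F = 24 + x.
Edge–face incidences: 2E = 3·24 + 4·x = 72 + 4x.
Every vertex has degree 5, so 5V = 2E.
Euler: V − E + F = 2 ⇒ (2E)/5 − E + (24 + x) = 2.
Multiply by 10: 2·(2E) − 5·(2E) + 10·(24 + x) = 20, i.e. 240 + 10x − 3·(72 + 4x) = 20.
Collecting terms: −2x + 24 = 20, so −2x = −4, so x = 2.
Then 2E = 72 + 4·2 = 80, so E = 40, V = 2E/5 = 16, F = 24 + 2 = 26.

40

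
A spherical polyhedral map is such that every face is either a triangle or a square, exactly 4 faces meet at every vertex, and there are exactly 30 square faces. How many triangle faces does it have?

Let x be the number of triangles; then F = 30 + x.
Edge–face incidences: 2E = 4·30 + 3·x = 120 + 3x.
Every vertex has degree 4, so 4V = 2E.
Euler: V − E + F = 2 ⇒ (2E)/4 − E + (30 + x) = 2.
Multiply by 8: 2·(2E) − 4·(2E) + 8·(30 + x) = 16, i.e. 240 + 8x − 2·(120 + 3x) = 16.
Collecting terms: 2x = 16, so x = 8.
Then 2E = 120 + 3·8 = 144, so E = 72, V = 2E/4 = 36, F = 30 + 8 = 38.

8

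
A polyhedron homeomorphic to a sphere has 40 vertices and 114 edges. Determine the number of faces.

Here V − E + F = 2.
F = 2 − V + E = 2 − 40 + 114 = 76.

76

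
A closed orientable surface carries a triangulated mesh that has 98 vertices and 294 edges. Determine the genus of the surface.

Every face is a triangle and each edge borders two faces, so 3F = 2·294, giving F = 196.
χ = V − E + F = 98 − 294 + 196 = 0.
For a closed orientable surface χ = 2 − 2g, so g = (2 − (0))/2 = 1.

1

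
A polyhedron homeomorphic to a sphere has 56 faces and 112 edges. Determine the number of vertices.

58

Here V − E + F = 2.
V = 2 + E − F = 2 + 112 − 56 = 58.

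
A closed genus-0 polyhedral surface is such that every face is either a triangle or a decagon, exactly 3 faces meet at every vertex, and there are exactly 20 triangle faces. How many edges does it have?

Let x be the number of decagons; then F = 20 + x.
Edge–face incidences: 2E = 3·20 + 10·x = 60 + 10x.
Every vertex has degree 3, so 3V = 2E.
Euler: V − E + F = 2 ⇒ (2E)/3 − E + (20 + x) = 2.
Multiply by 6: 2·(2E) − 3·(2E) + 6·(20 + x) = 12, i.e. 120 + 6x − (60 + 10x) = 12.
Collecting terms: −4x + 60 = 12, so −4x = −48, so x = 12.
Then 2E = 60 + 10·12 = 180, so E = 90, V = 2E/3 = 60, F = 20 + 12 = 32.

90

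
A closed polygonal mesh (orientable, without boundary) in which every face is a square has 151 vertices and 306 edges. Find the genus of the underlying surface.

Every face is a square and each edge borders two faces, so 4F = 2·306, giving F = 153.
χ = V − E + F = 151 − 306 + 153 = -2.
For a closed orientable surface χ = 2 − 2g, so g = (2 − (-2))/2 = 2.

2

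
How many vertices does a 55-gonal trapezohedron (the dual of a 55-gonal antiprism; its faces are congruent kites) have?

The n-trapezohedron (dual of the n-antiprism) has V = 2·55 + 2 = 112, E = 4·55 = 220, F = 2·55 = 110.

112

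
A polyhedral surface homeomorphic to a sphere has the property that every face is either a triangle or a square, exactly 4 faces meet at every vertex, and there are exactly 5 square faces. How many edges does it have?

Let x be the number of triangles; then F = 5 + x.
Edge–face incidences: 2E = 4·5 + 3·x = 20 + 3x.
Every vertex has degree 4, so 4V = 2E.
Euler: V − E + F = 2 ⇒ (2E)/4 − E + (5 + x) = 2.
Multiply by 8: 2·(2E) − 4·(2E) + 8·(5 + x) = 16, i.e. 40 + 8x − 2·(20 + 3x) = 16.
Collecting terms: 2x = 16, so x = 8.
Then 2E = 20 + 3·8 = 44, so E = 22, V = 2E/4 = 11, F = 5 + 8 = 13.

22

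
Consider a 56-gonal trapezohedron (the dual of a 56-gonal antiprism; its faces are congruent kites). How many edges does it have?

224

The n-trapezohedron (dual of the n-antiprism) has V = 2·56 + 2 = 114, E = 4·56 = 224, F = 2·56 = 112.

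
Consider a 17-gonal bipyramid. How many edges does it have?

51

A bipyramid over an n-gon has 2n triangular faces and n + 2 vertices: V = 17 + 2 = 19, E = 3·17 = 51, F = 2·17 = 34.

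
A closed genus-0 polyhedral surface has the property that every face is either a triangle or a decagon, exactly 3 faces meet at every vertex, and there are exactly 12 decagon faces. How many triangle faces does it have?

Let x be the number of triangles; then F = 12 + x.
Edge–face incidences: 2E = 10·12 + 3·x = 120 + 3x.
Every vertex has degree 3, so 3V = 2E.
Euler: V − E + F = 2 ⇒ (2E)/3 − E + (12 + x) = 2.
Multiply by 6: 2·(2E) − 3·(2E) + 6·(12 + x) = 12, i.e. 72 + 6x − (120 + 3x) = 12.
Collecting terms: 3x − 48 = 12, so 3x = 60, so x = 20.
Then 2E = 120 + 3·20 = 180, so E = 90, V = 2E/3 = 60, F = 12 + 20 = 32.

20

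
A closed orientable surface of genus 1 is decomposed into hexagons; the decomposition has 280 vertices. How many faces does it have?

140

χ = 2 − 2·1 = 0, and every face is a hexagon so 6F = 2E.
V − E + F = 0 with E = 6F/2 gives 280 − (6/2 − 1)·F = 0, so F = 140 and E = 420.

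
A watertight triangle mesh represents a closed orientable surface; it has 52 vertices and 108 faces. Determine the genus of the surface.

Every face is a triangle, so 2E = 3·108 = 324, giving E = 162.
χ = V − E + F = 52 − 162 + 108 = -2.
For a closed orientable surface χ = 2 − 2g, so g = (2 − (-2))/2 = 2.

2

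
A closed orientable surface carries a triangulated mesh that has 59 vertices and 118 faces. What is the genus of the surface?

1

Every face is a triangle, so 2E = 3·118 = 354, giving E = 177.
χ = V − E + F = 59 − 177 + 118 = 0.
For a closed orientable surface χ = 2 − 2g, so g = (2 − (0))/2 = 1.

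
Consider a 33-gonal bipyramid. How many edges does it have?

A bipyramid over an n-gon has 2n triangular faces and n + 2 vertices: V = 33 + 2 = 35, E = 3·33 = 99, F = 2·33 = 66.

99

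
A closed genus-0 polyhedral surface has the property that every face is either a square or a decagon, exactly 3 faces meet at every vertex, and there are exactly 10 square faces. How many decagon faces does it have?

2

Let x be the number of decagons; then F = 10 + x.
Edge–face incidences: 2E = 4·10 + 10·x = 40 + 10x.
Every vertex has degree 3, so 3V = 2E.
Euler: V − E + F = 2 ⇒ (2E)/3 − E + (10 + x) = 2.
Multiply by 6: 2·(2E) − 3·(2E) + 6·(10 + x) = 12, i.e. 60 + 6x − (40 + 10x) = 12.
Collecting terms: −4x + 20 = 12, so −4x = −8, so x = 2.
Then 2E = 40 + 10·2 = 60, so E = 30, V = 2E/3 = 20, F = 10 + 2 = 12.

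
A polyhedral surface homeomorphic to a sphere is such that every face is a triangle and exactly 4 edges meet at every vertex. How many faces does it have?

Each face has 3 edges and each edge borders two faces, so 2E = 3F.
Each vertex has degree 4, so 4V = 2E and hence V = 3F/4.
Euler: V − E + F = 2 ⇒ (3F/4) − (3F/2) + F = 2.
Multiply by 8: (6 − 12 + 8)F = 16, i.e. 2F = 16.
So F = 8, E = 3·8/2 = 12, V = 3·8/4 = 6.

8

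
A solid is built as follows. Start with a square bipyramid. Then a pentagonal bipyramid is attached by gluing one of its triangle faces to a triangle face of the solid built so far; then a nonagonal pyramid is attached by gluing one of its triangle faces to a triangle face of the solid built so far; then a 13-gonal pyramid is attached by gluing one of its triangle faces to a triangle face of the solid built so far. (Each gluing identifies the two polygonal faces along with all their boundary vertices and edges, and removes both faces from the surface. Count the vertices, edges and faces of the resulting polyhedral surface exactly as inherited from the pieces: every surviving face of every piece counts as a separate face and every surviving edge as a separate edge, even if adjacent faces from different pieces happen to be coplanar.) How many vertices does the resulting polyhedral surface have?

28

A square bipyramid: V=6, E=12, F=8.
Attach a pentagonal bipyramid (V=7, E=15, F=10) along a 3-gon: merge 3 vertices and 3 edges, delete both glued faces → V=10, E=24, F=16.
Attach a nonagonal pyramid (V=10, E=18, F=10) along a 3-gon: merge 3 vertices and 3 edges, delete both glued faces → V=17, E=39, F=24.
Attach a 13-gonal pyramid (V=14, E=26, F=14) along a 3-gon: merge 3 vertices and 3 edges, delete both glued faces → V=28, E=62, F=36.
Check: V − E + F = 28 − 62 + 36 = 2.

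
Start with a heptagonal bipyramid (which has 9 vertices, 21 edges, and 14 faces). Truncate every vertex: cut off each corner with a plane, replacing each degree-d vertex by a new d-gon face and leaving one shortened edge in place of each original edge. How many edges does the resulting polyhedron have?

Truncation replaces each original edge-end by a new vertex, so V′ = 2E = 42.
Each original edge survives, and each old vertex of degree d contributes d new edges; summing degrees gives Σd = 2E, so E′ = E + 2E = 3E = 63.
Each original face survives and each original vertex becomes one new face: F′ = F + V = 23.

63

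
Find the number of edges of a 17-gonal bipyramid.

A bipyramid over an n-gon has 2n triangular faces and n + 2 vertices: V = 17 + 2 = 19, E = 3·17 = 51, F = 2·17 = 34.

51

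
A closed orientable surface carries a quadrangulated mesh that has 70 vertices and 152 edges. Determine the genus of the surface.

4

Every face is a square and each edge borders two faces, so 4F = 2·152, giving F = 76.
χ = V − E + F = 70 − 152 + 76 = -6.
For a closed orientable surface χ = 2 − 2g, so g = (2 − (-6))/2 = 4.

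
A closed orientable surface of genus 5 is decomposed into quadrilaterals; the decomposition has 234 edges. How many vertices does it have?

χ = 2 − 2·5 = -8, and every face is a square so 4F = 2E.
F = 2E/4 = 117. Then V = -8 + E − F = -8 + 234 − 117 = 109.

109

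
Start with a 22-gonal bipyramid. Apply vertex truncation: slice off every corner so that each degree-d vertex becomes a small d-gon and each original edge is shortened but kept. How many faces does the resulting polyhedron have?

The base solid has V = 24, E = 66, F = 44.
Truncation replaces each original edge-end by a new vertex, so V′ = 2E = 132.
Each original edge survives, and each old vertex of degree d contributes d new edges; summing degrees gives Σd = 2E, so E′ = E + 2E = 3E = 198.
Each original face survives and each original vertex becomes one new face: F′ = F + V = 68.

68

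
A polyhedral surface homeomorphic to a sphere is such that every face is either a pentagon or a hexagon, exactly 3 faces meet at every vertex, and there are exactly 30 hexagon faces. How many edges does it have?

120

Let x be the number of pentagons; then F = 30 + x.
Edge–face incidences: 2E = 6·30 + 5·x = 180 + 5x.
Every vertex has degree 3, so 3V = 2E.
Euler: V − E + F = 2 ⇒ (2E)/3 − E + (30 + x) = 2.
Multiply by 6: 2·(2E) − 3·(2E) + 6·(30 + x) = 12, i.e. 180 + 6x − (180 + 5x) = 12.
Collecting terms: x = 12.
Then 2E = 180 + 5·12 = 240, so E = 120, V = 2E/3 = 80, F = 30 + 12 = 42.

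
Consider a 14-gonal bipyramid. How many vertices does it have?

16

A bipyramid over an n-gon has 2n triangular faces and n + 2 vertices: V = 14 + 2 = 16, E = 3·14 = 42, F = 2·14 = 28.
Check: V − E + F = 16 − 42 + 28 = 2.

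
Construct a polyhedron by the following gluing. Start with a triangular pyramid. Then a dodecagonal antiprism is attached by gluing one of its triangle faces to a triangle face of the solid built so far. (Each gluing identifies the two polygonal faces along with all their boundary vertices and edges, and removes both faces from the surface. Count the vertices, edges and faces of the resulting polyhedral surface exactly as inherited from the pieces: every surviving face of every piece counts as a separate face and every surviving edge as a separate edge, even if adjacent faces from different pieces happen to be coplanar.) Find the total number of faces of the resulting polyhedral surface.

28

A triangular pyramid: V=4, E=6, F=4.
Attach a dodecagonal antiprism (V=24, E=48, F=26) along a 3-gon: merge 3 vertices and 3 edges, delete both glued faces → V=25, E=51, F=28.
Check: V − E + F = 25 − 51 + 28 = 2.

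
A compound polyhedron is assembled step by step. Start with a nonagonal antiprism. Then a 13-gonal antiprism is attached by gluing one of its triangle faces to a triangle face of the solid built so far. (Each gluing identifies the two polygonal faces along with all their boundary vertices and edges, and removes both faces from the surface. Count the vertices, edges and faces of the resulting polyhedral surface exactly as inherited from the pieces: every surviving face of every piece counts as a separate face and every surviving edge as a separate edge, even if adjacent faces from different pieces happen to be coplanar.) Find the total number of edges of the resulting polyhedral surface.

85

A nonagonal antiprism: V=18, E=36, F=20.
Attach a 13-gonal antiprism (V=26, E=52, F=28) along a 3-gon: merge 3 vertices and 3 edges, delete both glued faces → V=41, E=85, F=46.
Check: V − E + F = 41 − 85 + 46 = 2.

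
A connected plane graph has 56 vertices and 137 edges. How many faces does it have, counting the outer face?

83

Euler's formula for a connected plane graph: V − E + F = 2, so F = 2 − 56 + 137 = 83.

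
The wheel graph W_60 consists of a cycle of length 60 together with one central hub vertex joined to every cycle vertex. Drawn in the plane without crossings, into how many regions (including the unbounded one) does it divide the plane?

61

W_60 has V = 60 + 1 = 61 vertices and E = 2·60 = 120 edges.
By Euler's formula F = 2 − V + E = 2 − 61 + 120 = 61.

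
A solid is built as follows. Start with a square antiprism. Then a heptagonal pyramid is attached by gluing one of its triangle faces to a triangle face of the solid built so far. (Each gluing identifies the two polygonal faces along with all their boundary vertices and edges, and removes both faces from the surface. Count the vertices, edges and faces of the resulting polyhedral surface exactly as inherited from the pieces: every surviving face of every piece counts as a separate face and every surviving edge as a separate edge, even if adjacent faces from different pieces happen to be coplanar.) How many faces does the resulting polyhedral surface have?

16

A square antiprism: V=8, E=16, F=10.
Attach a heptagonal pyramid (V=8, E=14, F=8) along a 3-gon: merge 3 vertices and 3 edges, delete both glued faces → V=13, E=27, F=16.
Check: V − E + F = 13 − 27 + 16 = 2.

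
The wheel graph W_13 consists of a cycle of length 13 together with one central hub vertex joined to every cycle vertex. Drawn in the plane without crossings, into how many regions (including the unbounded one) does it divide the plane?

W_13 has V = 13 + 1 = 14 vertices and E = 2·13 = 26 edges.
By Euler's formula F = 2 − V + E = 2 − 14 + 26 = 14.

14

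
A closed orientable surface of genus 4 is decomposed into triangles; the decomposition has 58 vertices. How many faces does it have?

128

χ = 2 − 2·4 = -6, and every face is a triangle so 3F = 2E.
V − E + F = -6 with E = 3F/2 gives 58 − (3/2 − 1)·F = -6, so F = 128 and E = 192.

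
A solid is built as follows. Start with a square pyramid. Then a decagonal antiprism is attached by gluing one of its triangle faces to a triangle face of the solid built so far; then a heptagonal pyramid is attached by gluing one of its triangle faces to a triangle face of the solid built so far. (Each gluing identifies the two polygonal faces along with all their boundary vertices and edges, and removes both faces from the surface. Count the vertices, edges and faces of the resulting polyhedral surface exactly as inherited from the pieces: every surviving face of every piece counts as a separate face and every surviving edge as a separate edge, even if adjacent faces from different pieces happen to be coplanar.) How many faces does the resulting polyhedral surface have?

31

A square pyramid: V=5, E=8, F=5.
Attach a decagonal antiprism (V=20, E=40, F=22) along a 3-gon: merge 3 vertices and 3 edges, delete both glued faces → V=22, E=45, F=25.
Attach a heptagonal pyramid (V=8, E=14, F=8) along a 3-gon: merge 3 vertices and 3 edges, delete both glued faces → V=27, E=56, F=31.
Check: V − E + F = 27 − 56 + 31 = 2.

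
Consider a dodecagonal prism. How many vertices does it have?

24

A prism on an n-gon has two n-gon bases and n rectangular sides: V = 2·12 = 24, E = 3·12 = 36, F = 12 + 2 = 14.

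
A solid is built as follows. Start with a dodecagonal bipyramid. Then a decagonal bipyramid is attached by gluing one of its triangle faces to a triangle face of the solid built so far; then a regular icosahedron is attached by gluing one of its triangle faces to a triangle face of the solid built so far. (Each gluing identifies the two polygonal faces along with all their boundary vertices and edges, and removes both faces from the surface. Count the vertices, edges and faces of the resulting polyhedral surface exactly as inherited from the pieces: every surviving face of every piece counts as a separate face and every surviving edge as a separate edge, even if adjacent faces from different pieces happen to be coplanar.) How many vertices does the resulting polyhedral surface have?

A dodecagonal bipyramid: V=14, E=36, F=24.
Attach a decagonal bipyramid (V=12, E=30, F=20) along a 3-gon: merge 3 vertices and 3 edges, delete both glued faces → V=23, E=63, F=42.
Attach a regular icosahedron (V=12, E=30, F=20) along a 3-gon: merge 3 vertices and 3 edges, delete both glued faces → V=32, E=90, F=60.
Check: V − E + F = 32 − 90 + 60 = 2.

32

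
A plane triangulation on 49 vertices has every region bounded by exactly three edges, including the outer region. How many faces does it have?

94

In a plane triangulation 3F = 2E and V − E + F = 2, so F = 2V − 4 = 2·49 − 4 = 94.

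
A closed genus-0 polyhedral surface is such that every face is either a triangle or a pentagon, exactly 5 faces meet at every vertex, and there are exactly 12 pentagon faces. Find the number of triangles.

Let x be the number of triangles; then F = 12 + x.
Edge–face incidences: 2E = 5·12 + 3·x = 60 + 3x.
Every vertex has degree 5, so 5V = 2E.
Euler: V − E + F = 2 ⇒ (2E)/5 − E + (12 + x) = 2.
Multiply by 10: 2·(2E) − 5·(2E) + 10·(12 + x) = 20, i.e. 120 + 10x − 3·(60 + 3x) = 20.
Collecting terms: x − 60 = 20, so x = 80.
Then 2E = 60 + 3·80 = 300, so E = 150, V = 2E/5 = 60, F = 12 + 80 = 92.

80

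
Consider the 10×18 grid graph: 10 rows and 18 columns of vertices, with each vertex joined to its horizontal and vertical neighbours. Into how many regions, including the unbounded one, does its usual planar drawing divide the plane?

The grid has V = 10·18 = 180 vertices and E = 10·17 + 18·9 = 332 edges.
F = 2 − V + E = 2 − 180 + 332 = 154.

154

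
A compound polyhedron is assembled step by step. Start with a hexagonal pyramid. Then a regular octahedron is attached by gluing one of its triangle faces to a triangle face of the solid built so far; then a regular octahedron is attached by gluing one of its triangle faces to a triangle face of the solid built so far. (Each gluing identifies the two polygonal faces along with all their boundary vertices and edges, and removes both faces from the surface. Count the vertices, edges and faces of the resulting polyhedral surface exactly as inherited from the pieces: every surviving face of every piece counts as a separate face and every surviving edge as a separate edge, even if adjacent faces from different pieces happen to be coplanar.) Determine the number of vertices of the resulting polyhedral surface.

13

A hexagonal pyramid: V=7, E=12, F=7.
Attach a regular octahedron (V=6, E=12, F=8) along a 3-gon: merge 3 vertices and 3 edges, delete both glued faces → V=10, E=21, F=13.
Attach a regular octahedron (V=6, E=12, F=8) along a 3-gon: merge 3 vertices and 3 edges, delete both glued faces → V=13, E=30, F=19.
Check: V − E + F = 13 − 30 + 19 = 2.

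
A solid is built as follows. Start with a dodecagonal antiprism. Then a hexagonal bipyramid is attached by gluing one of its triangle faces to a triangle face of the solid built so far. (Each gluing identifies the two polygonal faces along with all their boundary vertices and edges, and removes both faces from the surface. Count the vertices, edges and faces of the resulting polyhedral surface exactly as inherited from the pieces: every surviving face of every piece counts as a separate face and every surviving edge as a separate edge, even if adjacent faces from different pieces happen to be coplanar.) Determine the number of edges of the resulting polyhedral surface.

63

A dodecagonal antiprism: V=24, E=48, F=26.
Attach a hexagonal bipyramid (V=8, E=18, F=12) along a 3-gon: merge 3 vertices and 3 edges, delete both glued faces → V=29, E=63, F=36.
Check: V − E + F = 29 − 63 + 36 = 2.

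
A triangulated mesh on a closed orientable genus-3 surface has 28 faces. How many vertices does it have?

10

χ = 2 − 2·3 = -4, and every face is a triangle so 3F = 2E.
E = 3·28/2 = 42. Then V = -4 + E − F = -4 + 42 − 28 = 10.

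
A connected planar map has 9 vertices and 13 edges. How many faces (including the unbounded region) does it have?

Euler's formula for a connected plane graph: V − E + F = 2, so F = 2 − 9 + 13 = 6.

6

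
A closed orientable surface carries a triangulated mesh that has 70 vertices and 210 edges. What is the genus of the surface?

Every face is a triangle and each edge borders two faces, so 3F = 2·210, giving F = 140.
χ = V − E + F = 70 − 210 + 140 = 0.
For a closed orientable surface χ = 2 − 2g, so g = (2 − (0))/2 = 1.

1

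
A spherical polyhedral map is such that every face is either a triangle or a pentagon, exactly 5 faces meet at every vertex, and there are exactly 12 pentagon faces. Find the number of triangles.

80

Let x be the number of triangles; then F = 12 + x.
Edge–face incidences: 2E = 5·12 + 3·x = 60 + 3x.
Every vertex has degree 5, so 5V = 2E.
Euler: V − E + F = 2 ⇒ (2E)/5 − E + (12 + x) = 2.
Multiply by 10: 2·(2E) − 5·(2E) + 10·(12 + x) = 20, i.e. 120 + 10x − 3·(60 + 3x) = 20.
Collecting terms: x − 60 = 20, so x = 80.
Then 2E = 60 + 3·80 = 300, so E = 150, V = 2E/5 = 60, F = 12 + 80 = 92.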